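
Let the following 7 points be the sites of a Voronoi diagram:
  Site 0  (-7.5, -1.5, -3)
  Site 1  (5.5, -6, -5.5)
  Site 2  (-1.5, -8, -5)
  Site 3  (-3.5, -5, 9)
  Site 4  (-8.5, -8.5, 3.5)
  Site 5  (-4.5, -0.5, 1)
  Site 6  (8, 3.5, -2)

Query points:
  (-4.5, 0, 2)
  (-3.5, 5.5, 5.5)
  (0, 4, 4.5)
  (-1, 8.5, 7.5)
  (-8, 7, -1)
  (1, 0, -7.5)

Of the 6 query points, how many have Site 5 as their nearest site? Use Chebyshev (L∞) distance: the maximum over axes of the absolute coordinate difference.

(-4.5, 0, 2) — d to each: Site 0:5, Site 1:10, Site 2:8, Site 3:7, Site 4:8.5, Site 5:1, Site 6:12.5 → nearest is Site 5
(-3.5, 5.5, 5.5) — d to each: Site 0:8.5, Site 1:11.5, Site 2:13.5, Site 3:10.5, Site 4:14, Site 5:6, Site 6:11.5 → nearest is Site 5
(0, 4, 4.5) — d to each: Site 0:7.5, Site 1:10, Site 2:12, Site 3:9, Site 4:12.5, Site 5:4.5, Site 6:8 → nearest is Site 5
(-1, 8.5, 7.5) — d to each: Site 0:10.5, Site 1:14.5, Site 2:16.5, Site 3:13.5, Site 4:17, Site 5:9, Site 6:9.5 → nearest is Site 5
(-8, 7, -1) — d to each: Site 0:8.5, Site 1:13.5, Site 2:15, Site 3:12, Site 4:15.5, Site 5:7.5, Site 6:16 → nearest is Site 5
(1, 0, -7.5) — d to each: Site 0:8.5, Site 1:6, Site 2:8, Site 3:16.5, Site 4:11, Site 5:8.5, Site 6:7 → nearest is Site 1
5 of the 6 points have Site 5 as nearest.

5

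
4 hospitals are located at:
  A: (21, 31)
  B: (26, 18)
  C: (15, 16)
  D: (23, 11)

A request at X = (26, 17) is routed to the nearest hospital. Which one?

Since √ is increasing, it suffices to compare squared distances:
|XA|² = 25 + 196 = 221
|XB|² = 0 + 1 = 1
|XC|² = 121 + 1 = 122
|XD|² = 9 + 36 = 45
Minimum is at B.

B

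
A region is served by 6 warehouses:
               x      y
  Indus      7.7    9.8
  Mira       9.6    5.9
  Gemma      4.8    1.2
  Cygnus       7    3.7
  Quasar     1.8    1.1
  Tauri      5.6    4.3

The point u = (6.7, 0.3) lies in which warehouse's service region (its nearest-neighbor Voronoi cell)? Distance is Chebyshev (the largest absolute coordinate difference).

Gemma

d(u, Indus) = max(1, 9.5) = 9.5
d(u, Mira) = max(2.9, 5.6) = 5.6
d(u, Gemma) = max(1.9, 0.9) = 1.9
d(u, Cygnus) = max(0.3, 3.4) = 3.4
d(u, Quasar) = max(4.9, 0.8) = 4.9
d(u, Tauri) = max(1.1, 4) = 4
Gemma is nearest.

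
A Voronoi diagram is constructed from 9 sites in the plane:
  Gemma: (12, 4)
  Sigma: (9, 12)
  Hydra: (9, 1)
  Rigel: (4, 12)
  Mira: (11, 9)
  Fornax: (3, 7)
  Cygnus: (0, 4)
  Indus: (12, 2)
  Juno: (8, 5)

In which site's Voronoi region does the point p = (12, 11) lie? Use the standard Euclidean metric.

Compare squared distances (the ordering matches that of the actual distances):
d²(p, Gemma) = 0 + 49 = 49
d²(p, Sigma) = 9 + 1 = 10
d²(p, Hydra) = 9 + 100 = 109
d²(p, Rigel) = 64 + 1 = 65
d²(p, Mira) = 1 + 4 = 5
d²(p, Fornax) = 81 + 16 = 97
d²(p, Cygnus) = 144 + 49 = 193
d²(p, Indus) = 0 + 81 = 81
d²(p, Juno) = 16 + 36 = 52
Mira is nearest.

Mira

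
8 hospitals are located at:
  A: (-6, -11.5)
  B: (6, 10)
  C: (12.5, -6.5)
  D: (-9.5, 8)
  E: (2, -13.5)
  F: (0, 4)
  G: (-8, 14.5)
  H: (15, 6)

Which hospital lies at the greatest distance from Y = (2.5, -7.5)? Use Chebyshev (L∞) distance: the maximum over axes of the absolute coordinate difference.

d(Y,A) = max(8.5, 4) = 8.5
d(Y,B) = max(3.5, 17.5) = 17.5
d(Y,C) = max(10, 1) = 10
d(Y,D) = max(12, 15.5) = 15.5
d(Y,E) = max(0.5, 6) = 6
d(Y,F) = max(2.5, 11.5) = 11.5
d(Y,G) = max(10.5, 22) = 22
d(Y,H) = max(12.5, 13.5) = 13.5
The largest is to G.

G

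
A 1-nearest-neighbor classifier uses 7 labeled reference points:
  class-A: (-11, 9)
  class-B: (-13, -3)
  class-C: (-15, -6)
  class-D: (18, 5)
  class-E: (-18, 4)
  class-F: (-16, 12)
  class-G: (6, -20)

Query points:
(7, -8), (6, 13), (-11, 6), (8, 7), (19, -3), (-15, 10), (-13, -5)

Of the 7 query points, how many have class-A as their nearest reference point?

1

(7, -8) — d² to each: class-A:613, class-B:425, class-C:488, class-D:290, class-E:769, class-F:929, class-G:145 → nearest is class-G
(6, 13) — d² to each: class-A:305, class-B:617, class-C:802, class-D:208, class-E:657, class-F:485, class-G:1089 → nearest is class-D
(-11, 6) — d² to each: class-A:9, class-B:85, class-C:160, class-D:842, class-E:53, class-F:61, class-G:965 → nearest is class-A
(8, 7) — d² to each: class-A:365, class-B:541, class-C:698, class-D:104, class-E:685, class-F:601, class-G:733 → nearest is class-D
(19, -3) — d² to each: class-A:1044, class-B:1024, class-C:1165, class-D:65, class-E:1418, class-F:1450, class-G:458 → nearest is class-D
(-15, 10) — d² to each: class-A:17, class-B:173, class-C:256, class-D:1114, class-E:45, class-F:5, class-G:1341 → nearest is class-F
(-13, -5) — d² to each: class-A:200, class-B:4, class-C:5, class-D:1061, class-E:106, class-F:298, class-G:586 → nearest is class-B
1 of the 7 points has class-A as nearest.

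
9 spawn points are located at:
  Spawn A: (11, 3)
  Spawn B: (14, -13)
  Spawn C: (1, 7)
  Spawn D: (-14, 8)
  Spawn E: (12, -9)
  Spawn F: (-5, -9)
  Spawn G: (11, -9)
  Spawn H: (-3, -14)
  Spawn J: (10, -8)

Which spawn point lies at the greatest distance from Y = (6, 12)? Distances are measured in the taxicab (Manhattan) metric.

Spawn H

d(Y, Spawn A) = |6−11| + |12−3| = 5 + 9 = 14
d(Y, Spawn B) = |6−14| + |12−(-13)| = 8 + 25 = 33
d(Y, Spawn C) = |6−1| + |12−7| = 5 + 5 = 10
d(Y, Spawn D) = |6−(-14)| + |12−8| = 20 + 4 = 24
d(Y, Spawn E) = |6−12| + |12−(-9)| = 6 + 21 = 27
d(Y, Spawn F) = |6−(-5)| + |12−(-9)| = 11 + 21 = 32
d(Y, Spawn G) = |6−11| + |12−(-9)| = 5 + 21 = 26
d(Y, Spawn H) = |6−(-3)| + |12−(-14)| = 9 + 26 = 35
d(Y, Spawn J) = |6−10| + |12−(-8)| = 4 + 20 = 24
The largest is to Spawn H.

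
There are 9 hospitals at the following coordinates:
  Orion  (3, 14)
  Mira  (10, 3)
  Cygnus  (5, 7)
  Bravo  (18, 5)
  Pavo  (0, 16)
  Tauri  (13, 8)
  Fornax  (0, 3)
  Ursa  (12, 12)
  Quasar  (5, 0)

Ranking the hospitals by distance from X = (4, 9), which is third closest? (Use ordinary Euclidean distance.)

Squared Euclidean distances:
d²(X, Orion) = 1 + 25 = 26
d²(X, Mira) = 36 + 36 = 72
d²(X, Cygnus) = 1 + 4 = 5
d²(X, Bravo) = 196 + 16 = 212
d²(X, Pavo) = 16 + 49 = 65
d²(X, Tauri) = 81 + 1 = 82
d²(X, Fornax) = 16 + 36 = 52
d²(X, Ursa) = 64 + 9 = 73
d²(X, Quasar) = 1 + 81 = 82
Sorted ascending: Cygnus, Orion, Fornax, Pavo, … — the third-nearest is Fornax.

Fornax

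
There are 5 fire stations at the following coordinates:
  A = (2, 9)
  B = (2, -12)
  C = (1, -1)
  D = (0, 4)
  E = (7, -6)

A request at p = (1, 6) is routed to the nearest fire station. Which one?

Since √ is increasing, it suffices to compare squared distances:
|pA|² = (1−2)² + (6−9)² = 1 + 9 = 10
|pB|² = (1−2)² + (6−(-12))² = 1 + 324 = 325
|pC|² = (1−1)² + (6−(-1))² = 0 + 49 = 49
|pD|² = (1−0)² + (6−4)² = 1 + 4 = 5
|pE|² = (1−7)² + (6−(-6))² = 36 + 144 = 180
The smallest is to D, so p lies in the Voronoi region of D.

D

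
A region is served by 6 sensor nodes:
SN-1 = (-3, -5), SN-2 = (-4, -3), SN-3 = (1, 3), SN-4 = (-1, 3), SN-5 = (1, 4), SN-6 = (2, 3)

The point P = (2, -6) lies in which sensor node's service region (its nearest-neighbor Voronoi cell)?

SN-1

Squared Euclidean distances:
d²(P, SN-1) = (2−(-3))² + (-6−(-5))² = 25 + 1 = 26
d²(P, SN-2) = (2−(-4))² + (-6−(-3))² = 36 + 9 = 45
d²(P, SN-3) = (2−1)² + (-6−3)² = 1 + 81 = 82
d²(P, SN-4) = (2−(-1))² + (-6−3)² = 9 + 81 = 90
d²(P, SN-5) = (2−1)² + (-6−4)² = 1 + 100 = 101
d²(P, SN-6) = (2−2)² + (-6−3)² = 0 + 81 = 81
SN-1 is nearest.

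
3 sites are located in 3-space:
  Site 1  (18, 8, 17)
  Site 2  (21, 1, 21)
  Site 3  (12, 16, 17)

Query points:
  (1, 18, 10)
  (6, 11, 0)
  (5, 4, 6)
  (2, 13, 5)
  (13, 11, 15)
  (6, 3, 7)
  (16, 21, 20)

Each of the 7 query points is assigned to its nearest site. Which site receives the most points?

Site 3

(1, 18, 10) — d² to each: Site 1:438, Site 2:810, Site 3:174 → nearest is Site 3
(6, 11, 0) — d² to each: Site 1:442, Site 2:766, Site 3:350 → nearest is Site 3
(5, 4, 6) — d² to each: Site 1:306, Site 2:490, Site 3:314 → nearest is Site 1
(2, 13, 5) — d² to each: Site 1:425, Site 2:761, Site 3:253 → nearest is Site 3
(13, 11, 15) — d² to each: Site 1:38, Site 2:200, Site 3:30 → nearest is Site 3
(6, 3, 7) — d² to each: Site 1:269, Site 2:425, Site 3:305 → nearest is Site 1
(16, 21, 20) — d² to each: Site 1:182, Site 2:426, Site 3:50 → nearest is Site 3
Tally — Site 1:2, Site 3:5. Site 3 captures the most (5).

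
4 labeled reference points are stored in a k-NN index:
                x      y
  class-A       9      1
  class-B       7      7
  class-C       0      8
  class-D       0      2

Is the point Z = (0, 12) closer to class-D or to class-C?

class-C

Compare squared distances:
d²(Z, class-D) = (0−0)² + (12−2)² = 0 + 100 = 100
d²(Z, class-C) = (0−0)² + (12−8)² = 0 + 16 = 16
100 > 16, so class-C is closer.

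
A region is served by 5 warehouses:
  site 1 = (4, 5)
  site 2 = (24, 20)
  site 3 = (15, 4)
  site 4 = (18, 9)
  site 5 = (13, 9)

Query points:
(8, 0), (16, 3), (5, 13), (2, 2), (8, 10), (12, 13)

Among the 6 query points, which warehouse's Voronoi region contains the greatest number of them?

(8, 0) — d² to each: site 1:41, site 2:656, site 3:65, site 4:181, site 5:106 → nearest is site 1
(16, 3) — d² to each: site 1:148, site 2:353, site 3:2, site 4:40, site 5:45 → nearest is site 3
(5, 13) — d² to each: site 1:65, site 2:410, site 3:181, site 4:185, site 5:80 → nearest is site 1
(2, 2) — d² to each: site 1:13, site 2:808, site 3:173, site 4:305, site 5:170 → nearest is site 1
(8, 10) — d² to each: site 1:41, site 2:356, site 3:85, site 4:101, site 5:26 → nearest is site 5
(12, 13) — d² to each: site 1:128, site 2:193, site 3:90, site 4:52, site 5:17 → nearest is site 5
Tally — site 1:3, site 3:1, site 5:2. site 1 captures the most (3).

site 1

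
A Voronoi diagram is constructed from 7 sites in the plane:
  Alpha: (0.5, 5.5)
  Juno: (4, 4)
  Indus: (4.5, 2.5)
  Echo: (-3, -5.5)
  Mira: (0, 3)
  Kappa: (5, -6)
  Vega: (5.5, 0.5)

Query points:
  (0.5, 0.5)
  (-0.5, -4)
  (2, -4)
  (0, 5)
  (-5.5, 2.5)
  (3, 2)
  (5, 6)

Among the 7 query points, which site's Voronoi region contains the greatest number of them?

Mira

(0.5, 0.5) — d² to each: Alpha:25, Juno:24.5, Indus:20, Echo:48.25, Mira:6.5, Kappa:62.5, Vega:25 → nearest is Mira
(-0.5, -4) — d² to each: Alpha:91.25, Juno:84.25, Indus:67.25, Echo:8.5, Mira:49.25, Kappa:34.25, Vega:56.25 → nearest is Echo
(2, -4) — d² to each: Alpha:92.5, Juno:68, Indus:48.5, Echo:27.25, Mira:53, Kappa:13, Vega:32.5 → nearest is Kappa
(0, 5) — d² to each: Alpha:0.5, Juno:17, Indus:26.5, Echo:119.25, Mira:4, Kappa:146, Vega:50.5 → nearest is Alpha
(-5.5, 2.5) — d² to each: Alpha:45, Juno:92.5, Indus:100, Echo:70.25, Mira:30.5, Kappa:182.5, Vega:125 → nearest is Mira
(3, 2) — d² to each: Alpha:18.5, Juno:5, Indus:2.5, Echo:92.25, Mira:10, Kappa:68, Vega:8.5 → nearest is Indus
(5, 6) — d² to each: Alpha:20.5, Juno:5, Indus:12.5, Echo:196.25, Mira:34, Kappa:144, Vega:30.5 → nearest is Juno
Tally — Alpha:1, Juno:1, Indus:1, Echo:1, Mira:2, Kappa:1. Mira captures the most (2).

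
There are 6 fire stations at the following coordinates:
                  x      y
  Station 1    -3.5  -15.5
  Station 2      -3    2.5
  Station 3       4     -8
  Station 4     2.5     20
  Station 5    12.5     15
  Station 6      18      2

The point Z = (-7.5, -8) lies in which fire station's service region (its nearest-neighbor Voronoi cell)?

Station 1

Since √ is increasing, it suffices to compare squared distances:
d²(Z, Station 1) = (-7.5−(-3.5))² + (-8−(-15.5))² = 16 + 56.25 = 72.25
d²(Z, Station 2) = (-7.5−(-3))² + (-8−2.5)² = 20.25 + 110.25 = 130.5
d²(Z, Station 3) = (-7.5−4)² + (-8−(-8))² = 132.25 + 0 = 132.25
d²(Z, Station 4) = (-7.5−2.5)² + (-8−20)² = 100 + 784 = 884
d²(Z, Station 5) = (-7.5−12.5)² + (-8−15)² = 400 + 529 = 929
d²(Z, Station 6) = (-7.5−18)² + (-8−2)² = 650.25 + 100 = 750.25
Station 1 is nearest.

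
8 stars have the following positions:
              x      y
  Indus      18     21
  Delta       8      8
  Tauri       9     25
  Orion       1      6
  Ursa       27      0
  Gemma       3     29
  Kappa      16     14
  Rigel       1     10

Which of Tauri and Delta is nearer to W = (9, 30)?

Compare squared distances:
d²(W, Tauri) = (9−9)² + (30−25)² = 0 + 25 = 25
d²(W, Delta) = (9−8)² + (30−8)² = 1 + 484 = 485
25 < 485, so Tauri is closer.

Tauri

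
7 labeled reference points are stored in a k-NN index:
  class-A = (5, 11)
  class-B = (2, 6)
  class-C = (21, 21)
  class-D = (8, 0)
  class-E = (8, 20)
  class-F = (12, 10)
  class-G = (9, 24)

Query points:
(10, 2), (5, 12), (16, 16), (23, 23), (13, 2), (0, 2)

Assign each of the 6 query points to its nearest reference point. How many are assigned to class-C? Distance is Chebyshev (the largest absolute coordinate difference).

(10, 2) — d to each: class-A:9, class-B:8, class-C:19, class-D:2, class-E:18, class-F:8, class-G:22 → nearest is class-D
(5, 12) — d to each: class-A:1, class-B:6, class-C:16, class-D:12, class-E:8, class-F:7, class-G:12 → nearest is class-A
(16, 16) — d to each: class-A:11, class-B:14, class-C:5, class-D:16, class-E:8, class-F:6, class-G:8 → nearest is class-C
(23, 23) — d to each: class-A:18, class-B:21, class-C:2, class-D:23, class-E:15, class-F:13, class-G:14 → nearest is class-C
(13, 2) — d to each: class-A:9, class-B:11, class-C:19, class-D:5, class-E:18, class-F:8, class-G:22 → nearest is class-D
(0, 2) — d to each: class-A:9, class-B:4, class-C:21, class-D:8, class-E:18, class-F:12, class-G:22 → nearest is class-B
2 of the 6 points have class-C as nearest.

2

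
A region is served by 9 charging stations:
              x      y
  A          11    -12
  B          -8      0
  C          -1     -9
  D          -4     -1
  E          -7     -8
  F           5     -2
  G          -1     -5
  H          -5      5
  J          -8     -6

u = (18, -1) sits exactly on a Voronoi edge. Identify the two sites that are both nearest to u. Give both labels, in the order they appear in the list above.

Squared distances from u to each site:
|uA|² = (18−11)² + (-1−(-12))² = 49 + 121 = 170
|uB|² = (18−(-8))² + (-1−0)² = 676 + 1 = 677
|uC|² = (18−(-1))² + (-1−(-9))² = 361 + 64 = 425
|uD|² = (18−(-4))² + (-1−(-1))² = 484 + 0 = 484
|uE|² = (18−(-7))² + (-1−(-8))² = 625 + 49 = 674
|uF|² = (18−5)² + (-1−(-2))² = 169 + 1 = 170
|uG|² = (18−(-1))² + (-1−(-5))² = 361 + 16 = 377
|uH|² = (18−(-5))² + (-1−5)² = 529 + 36 = 565
|uJ|² = (18−(-8))² + (-1−(-6))² = 676 + 25 = 701
u is equidistant from A and F (both at squared distance 170), and every other site is strictly farther — so u lies on the A–F Voronoi edge.

A and F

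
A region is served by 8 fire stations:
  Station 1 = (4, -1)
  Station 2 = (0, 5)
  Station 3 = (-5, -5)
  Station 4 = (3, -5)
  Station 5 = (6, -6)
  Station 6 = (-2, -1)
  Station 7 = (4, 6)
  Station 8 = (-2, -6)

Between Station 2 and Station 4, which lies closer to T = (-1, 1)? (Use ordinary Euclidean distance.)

Station 2

Compare squared distances:
d²(T, Station 2) = (-1−0)² + (1−5)² = 1 + 16 = 17
d²(T, Station 4) = (-1−3)² + (1−(-5))² = 16 + 36 = 52
17 < 52, so Station 2 is closer.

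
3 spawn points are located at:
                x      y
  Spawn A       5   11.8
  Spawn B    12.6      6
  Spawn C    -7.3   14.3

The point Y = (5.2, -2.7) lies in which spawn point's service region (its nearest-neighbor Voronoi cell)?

Spawn B

Compare squared distances (the ordering matches that of the actual distances):
d²(Y, Spawn A) = 0.04 + 210.25 = 210.29
d²(Y, Spawn B) = 54.76 + 75.69 = 130.45
d²(Y, Spawn C) = 156.25 + 289 = 445.25
The smallest is to Spawn B, so Y lies in the Voronoi region of Spawn B.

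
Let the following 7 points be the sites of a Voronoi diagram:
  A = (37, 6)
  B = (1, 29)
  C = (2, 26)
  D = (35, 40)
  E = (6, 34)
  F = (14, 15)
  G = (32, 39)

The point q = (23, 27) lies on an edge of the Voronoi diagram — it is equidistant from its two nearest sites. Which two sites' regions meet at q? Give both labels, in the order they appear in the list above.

F and G

Squared distances from q to each site:
|qA|² = (23−37)² + (27−6)² = 196 + 441 = 637
|qB|² = (23−1)² + (27−29)² = 484 + 4 = 488
|qC|² = (23−2)² + (27−26)² = 441 + 1 = 442
|qD|² = (23−35)² + (27−40)² = 144 + 169 = 313
|qE|² = (23−6)² + (27−34)² = 289 + 49 = 338
|qF|² = (23−14)² + (27−15)² = 81 + 144 = 225
|qG|² = (23−32)² + (27−39)² = 81 + 144 = 225
q is equidistant from F and G (both at squared distance 225), and every other site is strictly farther — so q lies on the F–G Voronoi edge.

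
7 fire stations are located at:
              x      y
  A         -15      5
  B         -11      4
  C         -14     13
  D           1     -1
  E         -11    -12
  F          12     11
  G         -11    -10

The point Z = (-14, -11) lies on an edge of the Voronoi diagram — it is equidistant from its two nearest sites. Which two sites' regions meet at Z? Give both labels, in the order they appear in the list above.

E and G

Squared distances from Z to each site:
|ZA|² = 1 + 256 = 257
|ZB|² = 9 + 225 = 234
|ZC|² = 0 + 576 = 576
|ZD|² = 225 + 100 = 325
|ZE|² = 9 + 1 = 10
|ZF|² = 676 + 484 = 1160
|ZG|² = 9 + 1 = 10
Z is equidistant from E and G (both at squared distance 10), and every other site is strictly farther — so Z lies on the E–G Voronoi edge.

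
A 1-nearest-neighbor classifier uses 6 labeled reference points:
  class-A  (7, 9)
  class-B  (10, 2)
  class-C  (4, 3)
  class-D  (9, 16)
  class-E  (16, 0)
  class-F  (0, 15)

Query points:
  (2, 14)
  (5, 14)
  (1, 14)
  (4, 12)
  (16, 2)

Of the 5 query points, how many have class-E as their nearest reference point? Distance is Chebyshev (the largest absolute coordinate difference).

1

(2, 14) — d to each: class-A:5, class-B:12, class-C:11, class-D:7, class-E:14, class-F:2 → nearest is class-F
(5, 14) — d to each: class-A:5, class-B:12, class-C:11, class-D:4, class-E:14, class-F:5 → nearest is class-D
(1, 14) — d to each: class-A:6, class-B:12, class-C:11, class-D:8, class-E:15, class-F:1 → nearest is class-F
(4, 12) — d to each: class-A:3, class-B:10, class-C:9, class-D:5, class-E:12, class-F:4 → nearest is class-A
(16, 2) — d to each: class-A:9, class-B:6, class-C:12, class-D:14, class-E:2, class-F:16 → nearest is class-E
1 of the 5 points has class-E as nearest.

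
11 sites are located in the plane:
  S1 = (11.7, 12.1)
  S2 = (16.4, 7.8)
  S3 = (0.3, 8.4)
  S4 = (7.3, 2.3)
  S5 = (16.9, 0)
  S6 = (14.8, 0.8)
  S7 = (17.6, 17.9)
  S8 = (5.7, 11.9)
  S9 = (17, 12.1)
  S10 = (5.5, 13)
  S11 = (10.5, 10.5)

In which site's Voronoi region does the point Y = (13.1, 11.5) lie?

Squared Euclidean distances:
|YS1|² = (13.1−11.7)² + (11.5−12.1)² = 1.96 + 0.36 = 2.32
|YS2|² = (13.1−16.4)² + (11.5−7.8)² = 10.89 + 13.69 = 24.58
|YS3|² = (13.1−0.3)² + (11.5−8.4)² = 163.84 + 9.61 = 173.45
|YS4|² = (13.1−7.3)² + (11.5−2.3)² = 33.64 + 84.64 = 118.28
|YS5|² = (13.1−16.9)² + (11.5−0)² = 14.44 + 132.25 = 146.69
|YS6|² = (13.1−14.8)² + (11.5−0.8)² = 2.89 + 114.49 = 117.38
|YS7|² = (13.1−17.6)² + (11.5−17.9)² = 20.25 + 40.96 = 61.21
|YS8|² = (13.1−5.7)² + (11.5−11.9)² = 54.76 + 0.16 = 54.92
|YS9|² = (13.1−17)² + (11.5−12.1)² = 15.21 + 0.36 = 15.57
d²(Y, S10) = (13.1−5.5)² + (11.5−13)² = 57.76 + 2.25 = 60.01
d²(Y, S11) = (13.1−10.5)² + (11.5−10.5)² = 6.76 + 1 = 7.76
S1 is nearest.

S1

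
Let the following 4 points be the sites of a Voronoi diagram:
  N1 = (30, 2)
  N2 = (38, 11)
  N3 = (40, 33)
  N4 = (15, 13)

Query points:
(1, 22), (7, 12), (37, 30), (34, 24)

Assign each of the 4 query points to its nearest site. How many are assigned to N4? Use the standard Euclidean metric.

(1, 22) — d² to each: N1:1241, N2:1490, N3:1642, N4:277 → nearest is N4
(7, 12) — d² to each: N1:629, N2:962, N3:1530, N4:65 → nearest is N4
(37, 30) — d² to each: N1:833, N2:362, N3:18, N4:773 → nearest is N3
(34, 24) — d² to each: N1:500, N2:185, N3:117, N4:482 → nearest is N3
2 of the 4 points have N4 as nearest.

2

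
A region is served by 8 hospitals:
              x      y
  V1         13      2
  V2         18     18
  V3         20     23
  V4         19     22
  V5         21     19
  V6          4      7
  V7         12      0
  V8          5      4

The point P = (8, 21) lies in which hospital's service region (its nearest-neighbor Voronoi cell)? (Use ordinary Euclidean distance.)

V2

Compare squared distances (the ordering matches that of the actual distances):
|PV1|² = 25 + 361 = 386
|PV2|² = 100 + 9 = 109
|PV3|² = 144 + 4 = 148
|PV4|² = 121 + 1 = 122
|PV5|² = 169 + 4 = 173
|PV6|² = 16 + 196 = 212
|PV7|² = 16 + 441 = 457
|PV8|² = 9 + 289 = 298
The smallest is to V2, so P lies in the Voronoi region of V2.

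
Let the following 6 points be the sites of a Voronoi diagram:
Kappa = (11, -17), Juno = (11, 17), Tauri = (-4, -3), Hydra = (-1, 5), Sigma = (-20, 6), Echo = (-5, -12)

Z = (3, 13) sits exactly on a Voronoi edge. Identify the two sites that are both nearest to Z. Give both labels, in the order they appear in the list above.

Juno and Hydra

Squared distances from Z to each site:
d²(Z, Kappa) = (3−11)² + (13−(-17))² = 64 + 900 = 964
d²(Z, Juno) = (3−11)² + (13−17)² = 64 + 16 = 80
d²(Z, Tauri) = (3−(-4))² + (13−(-3))² = 49 + 256 = 305
d²(Z, Hydra) = (3−(-1))² + (13−5)² = 16 + 64 = 80
d²(Z, Sigma) = (3−(-20))² + (13−6)² = 529 + 49 = 578
d²(Z, Echo) = (3−(-5))² + (13−(-12))² = 64 + 625 = 689
Z is equidistant from Juno and Hydra (both at squared distance 80), and every other site is strictly farther — so Z lies on the Juno–Hydra Voronoi edge.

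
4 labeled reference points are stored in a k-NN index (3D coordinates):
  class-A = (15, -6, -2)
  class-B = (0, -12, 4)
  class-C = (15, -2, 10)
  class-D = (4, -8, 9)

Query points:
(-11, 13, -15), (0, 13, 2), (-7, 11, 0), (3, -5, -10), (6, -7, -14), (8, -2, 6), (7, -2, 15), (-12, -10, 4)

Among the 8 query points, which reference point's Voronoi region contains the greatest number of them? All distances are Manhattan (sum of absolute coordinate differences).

class-B

(-11, 13, -15) — d to each: class-A:58, class-B:55, class-C:66, class-D:60 → nearest is class-B
(0, 13, 2) — d to each: class-A:38, class-B:27, class-C:38, class-D:32 → nearest is class-B
(-7, 11, 0) — d to each: class-A:41, class-B:34, class-C:45, class-D:39 → nearest is class-B
(3, -5, -10) — d to each: class-A:21, class-B:24, class-C:35, class-D:23 → nearest is class-A
(6, -7, -14) — d to each: class-A:22, class-B:29, class-C:38, class-D:26 → nearest is class-A
(8, -2, 6) — d to each: class-A:19, class-B:20, class-C:11, class-D:13 → nearest is class-C
(7, -2, 15) — d to each: class-A:29, class-B:28, class-C:13, class-D:15 → nearest is class-C
(-12, -10, 4) — d to each: class-A:37, class-B:14, class-C:41, class-D:23 → nearest is class-B
Tally — class-A:2, class-B:4, class-C:2. class-B captures the most (4).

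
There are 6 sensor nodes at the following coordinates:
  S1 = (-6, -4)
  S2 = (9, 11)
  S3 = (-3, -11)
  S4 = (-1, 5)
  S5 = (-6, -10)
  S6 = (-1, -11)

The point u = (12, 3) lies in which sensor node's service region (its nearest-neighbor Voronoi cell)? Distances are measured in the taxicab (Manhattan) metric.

S2

d(u,S1) = |12−(-6)| + |3−(-4)| = 18 + 7 = 25
d(u,S2) = |12−9| + |3−11| = 3 + 8 = 11
d(u,S3) = |12−(-3)| + |3−(-11)| = 15 + 14 = 29
d(u,S4) = |12−(-1)| + |3−5| = 13 + 2 = 15
d(u,S5) = |12−(-6)| + |3−(-10)| = 18 + 13 = 31
d(u,S6) = |12−(-1)| + |3−(-11)| = 13 + 14 = 27
S2 is nearest.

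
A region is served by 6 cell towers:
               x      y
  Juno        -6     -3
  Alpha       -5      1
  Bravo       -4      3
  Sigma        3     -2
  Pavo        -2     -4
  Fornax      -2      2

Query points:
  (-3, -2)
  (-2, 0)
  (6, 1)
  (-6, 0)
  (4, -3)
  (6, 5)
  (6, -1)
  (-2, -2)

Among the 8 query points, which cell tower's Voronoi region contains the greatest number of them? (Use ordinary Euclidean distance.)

(-3, -2) — d² to each: Juno:10, Alpha:13, Bravo:26, Sigma:36, Pavo:5, Fornax:17 → nearest is Pavo
(-2, 0) — d² to each: Juno:25, Alpha:10, Bravo:13, Sigma:29, Pavo:16, Fornax:4 → nearest is Fornax
(6, 1) — d² to each: Juno:160, Alpha:121, Bravo:104, Sigma:18, Pavo:89, Fornax:65 → nearest is Sigma
(-6, 0) — d² to each: Juno:9, Alpha:2, Bravo:13, Sigma:85, Pavo:32, Fornax:20 → nearest is Alpha
(4, -3) — d² to each: Juno:100, Alpha:97, Bravo:100, Sigma:2, Pavo:37, Fornax:61 → nearest is Sigma
(6, 5) — d² to each: Juno:208, Alpha:137, Bravo:104, Sigma:58, Pavo:145, Fornax:73 → nearest is Sigma
(6, -1) — d² to each: Juno:148, Alpha:125, Bravo:116, Sigma:10, Pavo:73, Fornax:73 → nearest is Sigma
(-2, -2) — d² to each: Juno:17, Alpha:18, Bravo:29, Sigma:25, Pavo:4, Fornax:16 → nearest is Pavo
Tally — Alpha:1, Sigma:4, Pavo:2, Fornax:1. Sigma captures the most (4).

Sigma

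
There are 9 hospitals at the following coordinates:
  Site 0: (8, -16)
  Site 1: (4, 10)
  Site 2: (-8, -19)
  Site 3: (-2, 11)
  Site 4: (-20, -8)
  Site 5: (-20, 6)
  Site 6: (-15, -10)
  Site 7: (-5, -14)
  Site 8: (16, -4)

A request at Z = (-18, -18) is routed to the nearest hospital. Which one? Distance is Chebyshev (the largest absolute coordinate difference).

d(Z, Site 0) = max(26, 2) = 26
d(Z, Site 1) = max(22, 28) = 28
d(Z, Site 2) = max(10, 1) = 10
d(Z, Site 3) = max(16, 29) = 29
d(Z, Site 4) = max(2, 10) = 10
d(Z, Site 5) = max(2, 24) = 24
d(Z, Site 6) = max(3, 8) = 8
d(Z, Site 7) = max(13, 4) = 13
d(Z, Site 8) = max(34, 14) = 34
Site 6 is nearest.

Site 6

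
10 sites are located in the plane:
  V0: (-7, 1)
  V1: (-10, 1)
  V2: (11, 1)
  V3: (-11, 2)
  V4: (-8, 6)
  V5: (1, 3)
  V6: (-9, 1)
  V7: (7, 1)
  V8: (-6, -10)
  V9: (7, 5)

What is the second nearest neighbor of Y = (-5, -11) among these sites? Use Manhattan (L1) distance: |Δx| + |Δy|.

d(Y,V0) = |-5−(-7)| + |-11−1| = 2 + 12 = 14
d(Y,V1) = |-5−(-10)| + |-11−1| = 5 + 12 = 17
d(Y,V2) = |-5−11| + |-11−1| = 16 + 12 = 28
d(Y,V3) = |-5−(-11)| + |-11−2| = 6 + 13 = 19
d(Y,V4) = |-5−(-8)| + |-11−6| = 3 + 17 = 20
d(Y,V5) = |-5−1| + |-11−3| = 6 + 14 = 20
d(Y,V6) = |-5−(-9)| + |-11−1| = 4 + 12 = 16
d(Y,V7) = |-5−7| + |-11−1| = 12 + 12 = 24
d(Y,V8) = |-5−(-6)| + |-11−(-10)| = 1 + 1 = 2
d(Y,V9) = |-5−7| + |-11−5| = 12 + 16 = 28
Sorted ascending: V8, V0, V6, … — the second-nearest is V0.

V0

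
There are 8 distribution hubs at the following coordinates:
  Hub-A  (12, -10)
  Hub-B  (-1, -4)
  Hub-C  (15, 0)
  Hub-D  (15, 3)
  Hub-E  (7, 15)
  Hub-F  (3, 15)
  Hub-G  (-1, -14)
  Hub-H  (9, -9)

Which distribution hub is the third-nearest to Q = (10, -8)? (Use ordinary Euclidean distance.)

Hub-C

Squared Euclidean distances:
d²(Q, Hub-A) = 4 + 4 = 8
d²(Q, Hub-B) = 121 + 16 = 137
d²(Q, Hub-C) = 25 + 64 = 89
d²(Q, Hub-D) = 25 + 121 = 146
d²(Q, Hub-E) = 9 + 529 = 538
d²(Q, Hub-F) = 49 + 529 = 578
d²(Q, Hub-G) = 121 + 36 = 157
d²(Q, Hub-H) = 1 + 1 = 2
Sorted ascending: Hub-H, Hub-A, Hub-C, Hub-B, … — the third-nearest is Hub-C.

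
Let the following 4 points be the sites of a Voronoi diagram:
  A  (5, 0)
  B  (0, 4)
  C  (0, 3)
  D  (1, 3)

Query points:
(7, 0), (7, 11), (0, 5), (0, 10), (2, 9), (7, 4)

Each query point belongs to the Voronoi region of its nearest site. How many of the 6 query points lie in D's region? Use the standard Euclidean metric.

(7, 0) — d² to each: A:4, B:65, C:58, D:45 → nearest is A
(7, 11) — d² to each: A:125, B:98, C:113, D:100 → nearest is B
(0, 5) — d² to each: A:50, B:1, C:4, D:5 → nearest is B
(0, 10) — d² to each: A:125, B:36, C:49, D:50 → nearest is B
(2, 9) — d² to each: A:90, B:29, C:40, D:37 → nearest is B
(7, 4) — d² to each: A:20, B:49, C:50, D:37 → nearest is A
0 of the 6 points have D as nearest.

0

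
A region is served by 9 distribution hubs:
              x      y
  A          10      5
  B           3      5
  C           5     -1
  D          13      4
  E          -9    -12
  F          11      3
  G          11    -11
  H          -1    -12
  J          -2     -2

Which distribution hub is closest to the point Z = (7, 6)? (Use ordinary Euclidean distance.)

A

Squared Euclidean distances:
|ZA|² = (7−10)² + (6−5)² = 9 + 1 = 10
|ZB|² = (7−3)² + (6−5)² = 16 + 1 = 17
|ZC|² = (7−5)² + (6−(-1))² = 4 + 49 = 53
|ZD|² = (7−13)² + (6−4)² = 36 + 4 = 40
|ZE|² = (7−(-9))² + (6−(-12))² = 256 + 324 = 580
|ZF|² = (7−11)² + (6−3)² = 16 + 9 = 25
|ZG|² = (7−11)² + (6−(-11))² = 16 + 289 = 305
|ZH|² = (7−(-1))² + (6−(-12))² = 64 + 324 = 388
|ZJ|² = (7−(-2))² + (6−(-2))² = 81 + 64 = 145
Minimum is at A.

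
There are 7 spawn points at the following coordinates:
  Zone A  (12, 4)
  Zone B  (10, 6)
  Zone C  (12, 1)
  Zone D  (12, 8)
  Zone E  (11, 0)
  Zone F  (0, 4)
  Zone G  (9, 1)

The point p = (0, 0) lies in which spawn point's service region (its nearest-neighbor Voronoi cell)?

Zone F

Since √ is increasing, it suffices to compare squared distances:
d²(p, Zone A) = (0−12)² + (0−4)² = 144 + 16 = 160
d²(p, Zone B) = (0−10)² + (0−6)² = 100 + 36 = 136
d²(p, Zone C) = (0−12)² + (0−1)² = 144 + 1 = 145
d²(p, Zone D) = (0−12)² + (0−8)² = 144 + 64 = 208
d²(p, Zone E) = (0−11)² + (0−0)² = 121 + 0 = 121
d²(p, Zone F) = (0−0)² + (0−4)² = 0 + 16 = 16
d²(p, Zone G) = (0−9)² + (0−1)² = 81 + 1 = 82
Minimum is at Zone F.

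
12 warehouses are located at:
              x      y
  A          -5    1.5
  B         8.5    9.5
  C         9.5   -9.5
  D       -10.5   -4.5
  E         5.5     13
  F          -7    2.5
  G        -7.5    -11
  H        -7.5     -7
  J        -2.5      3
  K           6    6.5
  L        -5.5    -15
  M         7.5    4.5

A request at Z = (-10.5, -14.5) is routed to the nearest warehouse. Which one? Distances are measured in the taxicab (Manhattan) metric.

L

d(Z,A) = |-10.5−(-5)| + |-14.5−1.5| = 5.5 + 16 = 21.5
d(Z,B) = |-10.5−8.5| + |-14.5−9.5| = 19 + 24 = 43
d(Z,C) = |-10.5−9.5| + |-14.5−(-9.5)| = 20 + 5 = 25
d(Z,D) = |-10.5−(-10.5)| + |-14.5−(-4.5)| = 0 + 10 = 10
d(Z,E) = |-10.5−5.5| + |-14.5−13| = 16 + 27.5 = 43.5
d(Z,F) = |-10.5−(-7)| + |-14.5−2.5| = 3.5 + 17 = 20.5
d(Z,G) = |-10.5−(-7.5)| + |-14.5−(-11)| = 3 + 3.5 = 6.5
d(Z,H) = |-10.5−(-7.5)| + |-14.5−(-7)| = 3 + 7.5 = 10.5
d(Z,J) = |-10.5−(-2.5)| + |-14.5−3| = 8 + 17.5 = 25.5
d(Z,K) = |-10.5−6| + |-14.5−6.5| = 16.5 + 21 = 37.5
d(Z,L) = |-10.5−(-5.5)| + |-14.5−(-15)| = 5 + 0.5 = 5.5
d(Z,M) = |-10.5−7.5| + |-14.5−4.5| = 18 + 19 = 37
The smallest is to L, so Z lies in the Voronoi region of L.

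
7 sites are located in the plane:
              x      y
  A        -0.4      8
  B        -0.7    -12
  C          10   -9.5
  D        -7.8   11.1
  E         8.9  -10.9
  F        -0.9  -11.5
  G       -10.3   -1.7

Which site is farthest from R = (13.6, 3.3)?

G

Since √ is increasing, it suffices to compare squared distances:
|RA|² = (13.6−(-0.4))² + (3.3−8)² = 196 + 22.09 = 218.09
|RB|² = (13.6−(-0.7))² + (3.3−(-12))² = 204.49 + 234.09 = 438.58
|RC|² = (13.6−10)² + (3.3−(-9.5))² = 12.96 + 163.84 = 176.8
|RD|² = (13.6−(-7.8))² + (3.3−11.1)² = 457.96 + 60.84 = 518.8
|RE|² = (13.6−8.9)² + (3.3−(-10.9))² = 22.09 + 201.64 = 223.73
|RF|² = (13.6−(-0.9))² + (3.3−(-11.5))² = 210.25 + 219.04 = 429.29
|RG|² = (13.6−(-10.3))² + (3.3−(-1.7))² = 571.21 + 25 = 596.21
The largest is to G.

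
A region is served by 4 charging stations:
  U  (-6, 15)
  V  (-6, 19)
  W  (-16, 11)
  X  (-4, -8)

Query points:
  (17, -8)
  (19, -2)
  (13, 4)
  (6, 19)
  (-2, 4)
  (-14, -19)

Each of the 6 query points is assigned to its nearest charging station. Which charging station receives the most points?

(17, -8) — d² to each: U:1058, V:1258, W:1450, X:441 → nearest is X
(19, -2) — d² to each: U:914, V:1066, W:1394, X:565 → nearest is X
(13, 4) — d² to each: U:482, V:586, W:890, X:433 → nearest is X
(6, 19) — d² to each: U:160, V:144, W:548, X:829 → nearest is V
(-2, 4) — d² to each: U:137, V:241, W:245, X:148 → nearest is U
(-14, -19) — d² to each: U:1220, V:1508, W:904, X:221 → nearest is X
Tally — U:1, V:1, X:4. X captures the most (4).

X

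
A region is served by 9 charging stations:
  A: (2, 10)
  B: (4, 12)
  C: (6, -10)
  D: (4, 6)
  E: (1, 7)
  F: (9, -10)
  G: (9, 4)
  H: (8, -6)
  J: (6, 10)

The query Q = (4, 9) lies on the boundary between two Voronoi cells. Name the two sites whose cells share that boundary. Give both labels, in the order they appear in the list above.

Squared distances from Q to each site:
|QA|² = (4−2)² + (9−10)² = 4 + 1 = 5
|QB|² = (4−4)² + (9−12)² = 0 + 9 = 9
|QC|² = (4−6)² + (9−(-10))² = 4 + 361 = 365
|QD|² = (4−4)² + (9−6)² = 0 + 9 = 9
|QE|² = (4−1)² + (9−7)² = 9 + 4 = 13
|QF|² = (4−9)² + (9−(-10))² = 25 + 361 = 386
|QG|² = (4−9)² + (9−4)² = 25 + 25 = 50
|QH|² = (4−8)² + (9−(-6))² = 16 + 225 = 241
|QJ|² = (4−6)² + (9−10)² = 4 + 1 = 5
Q is equidistant from A and J (both at squared distance 5), and every other site is strictly farther — so Q lies on the A–J Voronoi edge.

A and J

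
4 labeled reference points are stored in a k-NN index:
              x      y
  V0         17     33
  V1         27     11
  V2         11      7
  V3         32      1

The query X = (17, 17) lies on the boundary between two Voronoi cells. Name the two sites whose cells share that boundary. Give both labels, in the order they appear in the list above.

Squared distances from X to each site:
|XV0|² = (17−17)² + (17−33)² = 0 + 256 = 256
|XV1|² = (17−27)² + (17−11)² = 100 + 36 = 136
|XV2|² = (17−11)² + (17−7)² = 36 + 100 = 136
|XV3|² = (17−32)² + (17−1)² = 225 + 256 = 481
X is equidistant from V1 and V2 (both at squared distance 136), and every other site is strictly farther — so X lies on the V1–V2 Voronoi edge.

V1 and V2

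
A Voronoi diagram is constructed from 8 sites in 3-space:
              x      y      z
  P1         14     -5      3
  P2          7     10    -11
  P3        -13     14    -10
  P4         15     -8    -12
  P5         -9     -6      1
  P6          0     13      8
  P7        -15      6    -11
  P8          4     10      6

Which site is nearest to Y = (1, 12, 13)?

P6

Compare squared distances (the ordering matches that of the actual distances):
|YP1|² = (1−14)² + (12−(-5))² + (13−3)² = 169 + 289 + 100 = 558
|YP2|² = (1−7)² + (12−10)² + (13−(-11))² = 36 + 4 + 576 = 616
|YP3|² = (1−(-13))² + (12−14)² + (13−(-10))² = 196 + 4 + 529 = 729
|YP4|² = (1−15)² + (12−(-8))² + (13−(-12))² = 196 + 400 + 625 = 1221
|YP5|² = (1−(-9))² + (12−(-6))² + (13−1)² = 100 + 324 + 144 = 568
|YP6|² = (1−0)² + (12−13)² + (13−8)² = 1 + 1 + 25 = 27
|YP7|² = (1−(-15))² + (12−6)² + (13−(-11))² = 256 + 36 + 576 = 868
|YP8|² = (1−4)² + (12−10)² + (13−6)² = 9 + 4 + 49 = 62
P6 is nearest.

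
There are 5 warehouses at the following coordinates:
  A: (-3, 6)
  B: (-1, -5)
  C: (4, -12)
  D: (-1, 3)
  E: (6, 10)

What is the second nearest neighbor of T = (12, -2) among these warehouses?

Compare squared distances (the ordering matches that of the actual distances):
|TA|² = (12−(-3))² + (-2−6)² = 225 + 64 = 289
|TB|² = (12−(-1))² + (-2−(-5))² = 169 + 9 = 178
|TC|² = (12−4)² + (-2−(-12))² = 64 + 100 = 164
|TD|² = (12−(-1))² + (-2−3)² = 169 + 25 = 194
|TE|² = (12−6)² + (-2−10)² = 36 + 144 = 180
Sorted ascending: C, B, E, … — the second-nearest is B.

B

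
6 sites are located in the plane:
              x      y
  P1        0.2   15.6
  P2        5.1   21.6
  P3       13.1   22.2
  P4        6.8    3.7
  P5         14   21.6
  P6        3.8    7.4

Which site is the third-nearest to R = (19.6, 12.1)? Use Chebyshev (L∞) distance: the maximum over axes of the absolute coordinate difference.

d(R,P1) = max(19.4, 3.5) = 19.4
d(R,P2) = max(14.5, 9.5) = 14.5
d(R,P3) = max(6.5, 10.1) = 10.1
d(R,P4) = max(12.8, 8.4) = 12.8
d(R,P5) = max(5.6, 9.5) = 9.5
d(R,P6) = max(15.8, 4.7) = 15.8
Sorted ascending: P5, P3, P4, P2, … — the third-nearest is P4.

P4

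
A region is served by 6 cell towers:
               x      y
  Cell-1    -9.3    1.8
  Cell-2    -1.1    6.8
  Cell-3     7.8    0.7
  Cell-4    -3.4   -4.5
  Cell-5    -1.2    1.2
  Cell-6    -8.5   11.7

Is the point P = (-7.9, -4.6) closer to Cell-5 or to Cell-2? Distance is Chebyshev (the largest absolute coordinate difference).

Cell-5

d(P, Cell-5) = max(6.7, 5.8) = 6.7
d(P, Cell-2) = max(6.8, 11.4) = 11.4
6.7 < 11.4, so Cell-5 is closer.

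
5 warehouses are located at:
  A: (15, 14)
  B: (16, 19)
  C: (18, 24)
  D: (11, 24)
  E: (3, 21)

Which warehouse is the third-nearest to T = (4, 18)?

Since √ is increasing, it suffices to compare squared distances:
|TA|² = 121 + 16 = 137
|TB|² = 144 + 1 = 145
|TC|² = 196 + 36 = 232
|TD|² = 49 + 36 = 85
|TE|² = 1 + 9 = 10
Sorted ascending: E, D, A, B, … — the third-nearest is A.

A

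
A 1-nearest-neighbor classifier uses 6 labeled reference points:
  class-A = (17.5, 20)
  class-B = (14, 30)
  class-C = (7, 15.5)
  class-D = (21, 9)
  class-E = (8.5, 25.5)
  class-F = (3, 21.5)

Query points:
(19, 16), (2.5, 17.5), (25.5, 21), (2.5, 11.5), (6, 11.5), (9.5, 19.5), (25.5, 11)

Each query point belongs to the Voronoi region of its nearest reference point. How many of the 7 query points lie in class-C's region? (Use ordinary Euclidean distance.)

3

(19, 16) — d² to each: class-A:18.25, class-B:221, class-C:144.25, class-D:53, class-E:200.5, class-F:286.25 → nearest is class-A
(2.5, 17.5) — d² to each: class-A:231.25, class-B:288.5, class-C:24.25, class-D:414.5, class-E:100, class-F:16.25 → nearest is class-F
(25.5, 21) — d² to each: class-A:65, class-B:213.25, class-C:372.5, class-D:164.25, class-E:309.25, class-F:506.5 → nearest is class-A
(2.5, 11.5) — d² to each: class-A:297.25, class-B:474.5, class-C:36.25, class-D:348.5, class-E:232, class-F:100.25 → nearest is class-C
(6, 11.5) — d² to each: class-A:204.5, class-B:406.25, class-C:17, class-D:231.25, class-E:202.25, class-F:109 → nearest is class-C
(9.5, 19.5) — d² to each: class-A:64.25, class-B:130.5, class-C:22.25, class-D:242.5, class-E:37, class-F:46.25 → nearest is class-C
(25.5, 11) — d² to each: class-A:145, class-B:493.25, class-C:362.5, class-D:24.25, class-E:499.25, class-F:616.5 → nearest is class-D
3 of the 7 points have class-C as nearest.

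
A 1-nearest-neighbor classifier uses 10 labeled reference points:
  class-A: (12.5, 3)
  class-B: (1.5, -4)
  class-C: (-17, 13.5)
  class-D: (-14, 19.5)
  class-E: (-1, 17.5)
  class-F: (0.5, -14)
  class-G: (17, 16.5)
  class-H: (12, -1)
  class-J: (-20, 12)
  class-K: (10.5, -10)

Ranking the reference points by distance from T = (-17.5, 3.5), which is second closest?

class-C

Squared Euclidean distances:
d²(T, class-A) = (-17.5−12.5)² + (3.5−3)² = 900 + 0.25 = 900.25
d²(T, class-B) = (-17.5−1.5)² + (3.5−(-4))² = 361 + 56.25 = 417.25
d²(T, class-C) = (-17.5−(-17))² + (3.5−13.5)² = 0.25 + 100 = 100.25
d²(T, class-D) = (-17.5−(-14))² + (3.5−19.5)² = 12.25 + 256 = 268.25
d²(T, class-E) = (-17.5−(-1))² + (3.5−17.5)² = 272.25 + 196 = 468.25
d²(T, class-F) = (-17.5−0.5)² + (3.5−(-14))² = 324 + 306.25 = 630.25
d²(T, class-G) = (-17.5−17)² + (3.5−16.5)² = 1190.25 + 169 = 1359.25
d²(T, class-H) = (-17.5−12)² + (3.5−(-1))² = 870.25 + 20.25 = 890.5
d²(T, class-J) = (-17.5−(-20))² + (3.5−12)² = 6.25 + 72.25 = 78.5
d²(T, class-K) = (-17.5−10.5)² + (3.5−(-10))² = 784 + 182.25 = 966.25
Sorted ascending: class-J, class-C, class-D, … — the second-nearest is class-C.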